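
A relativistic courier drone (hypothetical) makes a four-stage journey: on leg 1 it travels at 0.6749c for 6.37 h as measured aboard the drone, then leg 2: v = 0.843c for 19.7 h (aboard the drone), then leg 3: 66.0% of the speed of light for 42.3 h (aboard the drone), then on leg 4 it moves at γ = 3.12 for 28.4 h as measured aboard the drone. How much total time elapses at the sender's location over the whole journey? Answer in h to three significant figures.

Leg 1: γ = 1/√(1 − 0.6749²) = 1/√0.5445 = 1.355; Δt_1 = 1.355 × 6.37 = 8.632 h.
Leg 2: γ = 1/√(1 − 0.843²) = 1/√0.2894 = 1.859; Δt_2 = 1.859 × 19.7 = 36.62 h.
Leg 3: β = 0.660; γ = 1/√(1 − 0.660²) = 1/√0.5644 = 1.331; Δt_3 = 1.331 × 42.3 = 56.30 h.
Leg 4: γ = 3.12; Δt_4 = 3.120 × 28.4 = 88.61 h.
Total: 8.632 + 36.62 + 56.30 + 88.61 h.

Δt = 190 h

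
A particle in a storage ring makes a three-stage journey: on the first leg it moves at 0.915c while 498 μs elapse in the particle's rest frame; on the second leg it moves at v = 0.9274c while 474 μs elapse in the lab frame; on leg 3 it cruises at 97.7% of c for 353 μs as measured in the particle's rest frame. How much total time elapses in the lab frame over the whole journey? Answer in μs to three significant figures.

Δt = 3360 μs

Leg 1: γ = 1/√(1 − 0.915²) = 1/√0.1628 = 2.479; Δt_1 = 2.479 × 498 = 1234 μs.
Leg 2: 474 μs is already measured in the lab frame.
Leg 3: β = 0.977; γ = 1/√(1 − 0.977²) = 1/√0.04547 = 4.690; Δt_3 = 4.690 × 353 = 1655 μs.
Total: 1234 + 474.0 + 1655 μs.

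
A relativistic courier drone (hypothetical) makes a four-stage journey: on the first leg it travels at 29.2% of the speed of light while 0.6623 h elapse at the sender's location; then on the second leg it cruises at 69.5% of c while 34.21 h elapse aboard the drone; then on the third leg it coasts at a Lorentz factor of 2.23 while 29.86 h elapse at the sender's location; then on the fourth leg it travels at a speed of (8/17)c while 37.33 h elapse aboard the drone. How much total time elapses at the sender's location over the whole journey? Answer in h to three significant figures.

Leg 1: 0.6623 h is already measured at the sender's location.
Leg 2: β = 0.695; γ = 1/√(1 − 0.695²) = 1/√0.5170 = 1.391; Δt_2 = 1.391 × 34.21 = 47.58 h.
Leg 3: 29.86 h is already measured at the sender's location.
Leg 4: γ = 1/√(1 − (8/17)²) = 17/15 ≈ 1.133; Δt_4 = 1.133 × 37.33 = 42.31 h.
Total: 0.6623 + 47.58 + 29.86 + 42.31 h.

Δt = 120 h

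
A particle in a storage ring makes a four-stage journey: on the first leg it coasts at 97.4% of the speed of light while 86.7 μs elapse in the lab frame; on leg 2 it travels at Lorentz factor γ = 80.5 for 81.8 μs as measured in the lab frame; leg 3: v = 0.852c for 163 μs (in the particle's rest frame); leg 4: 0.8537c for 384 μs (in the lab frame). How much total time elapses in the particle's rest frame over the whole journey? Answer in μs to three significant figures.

τ = 384 μs

Leg 1: β = 0.974; γ = 1/√(1 − 0.974²) = 1/√0.05132 = 4.414; τ_1 = 86.7/4.414 = 19.64 μs.
Leg 2: γ = 80.5; τ_2 = 81.8/80.50 = 1.016 μs.
Leg 3: 163 μs is already measured in the particle's rest frame.
Leg 4: γ = 1/√(1 − 0.8537²) = 1/√0.2712 = 1.920; τ_4 = 384/1.920 = 200.0 μs.
Total: 19.64 + 1.016 + 163.0 + 200.0 μs.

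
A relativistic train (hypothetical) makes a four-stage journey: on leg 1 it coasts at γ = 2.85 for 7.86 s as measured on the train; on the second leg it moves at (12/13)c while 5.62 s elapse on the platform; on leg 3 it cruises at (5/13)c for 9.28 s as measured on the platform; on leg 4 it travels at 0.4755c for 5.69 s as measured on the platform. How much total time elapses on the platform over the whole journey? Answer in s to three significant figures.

Δt = 43.0 s

Leg 1: γ = 2.85; Δt_1 = 2.850 × 7.86 = 22.40 s.
Leg 2: 5.62 s is already measured on the platform.
Leg 3: 9.28 s is already measured on the platform.
Leg 4: 5.69 s is already measured on the platform.
Total: 22.40 + 5.620 + 9.280 + 5.690 s.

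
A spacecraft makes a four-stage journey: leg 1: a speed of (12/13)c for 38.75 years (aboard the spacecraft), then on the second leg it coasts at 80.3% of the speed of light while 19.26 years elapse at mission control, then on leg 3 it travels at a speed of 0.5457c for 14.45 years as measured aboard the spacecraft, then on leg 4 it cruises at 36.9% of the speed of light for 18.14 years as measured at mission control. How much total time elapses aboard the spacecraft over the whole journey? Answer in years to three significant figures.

τ = 81.5 years

Leg 1: 38.75 years is already measured aboard the spacecraft.
Leg 2: β = 0.803; γ = 1/√(1 − 0.803²) = 1/√0.3552 = 1.678; τ_2 = 19.26/1.678 = 11.48 years.
Leg 3: 14.45 years is already measured aboard the spacecraft.
Leg 4: β = 0.369; γ = 1/√(1 − 0.369²) = 1/√0.8638 = 1.076; τ_4 = 18.14/1.076 = 16.86 years.
Total: 38.75 + 11.48 + 14.45 + 16.86 years.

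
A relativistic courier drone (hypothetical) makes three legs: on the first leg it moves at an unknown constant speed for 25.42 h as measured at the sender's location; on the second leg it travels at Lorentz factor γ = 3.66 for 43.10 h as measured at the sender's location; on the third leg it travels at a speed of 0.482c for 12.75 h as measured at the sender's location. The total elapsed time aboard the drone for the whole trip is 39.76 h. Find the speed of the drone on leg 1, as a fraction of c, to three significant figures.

β = 0.750

Leg 1: speed unknown; τ_1 = 25.42/γ_1.
Leg 2: γ = 3.66; τ_2 = 43.10/3.660 = 11.78 h.
Leg 3: γ = 1/√(1 − 0.482²) = 1/√0.7677 = 1.141; τ_3 = 12.75/1.141 = 11.17 h.
Total proper time: τ_1 + 11.78 + 11.17 = 39.76, so τ_1 = 39.76 − 22.95 = 16.81 h.
γ_1 = 25.42/16.81 = 1.512; β = √(1 − 1/γ²) = √0.5625.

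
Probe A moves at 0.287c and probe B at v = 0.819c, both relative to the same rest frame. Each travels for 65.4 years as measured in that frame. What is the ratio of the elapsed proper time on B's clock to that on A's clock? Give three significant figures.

τ_B/τ_A = 0.599

A: γ = 1/√(1 − 0.287²) = 1/√0.9176 = 1.044. B: γ = 1/√(1 − 0.819²) = 1/√0.3292 = 1.743.
τ_A/τ_B = γ_B/γ_A = 1.743/1.044 = 1.669, so τ_B/τ_A = 0.5990.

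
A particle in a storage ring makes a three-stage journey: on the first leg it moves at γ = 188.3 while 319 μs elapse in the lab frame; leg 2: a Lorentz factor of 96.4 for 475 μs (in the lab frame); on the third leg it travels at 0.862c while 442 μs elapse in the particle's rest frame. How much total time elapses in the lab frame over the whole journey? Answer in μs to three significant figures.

Δt = 1670 μs

Leg 1: 319 μs is already measured in the lab frame.
Leg 2: 475 μs is already measured in the lab frame.
Leg 3: γ = 1/√(1 − 0.862²) = 1/√0.2570 = 1.973; Δt_3 = 1.973 × 442 = 872.0 μs.
Total: 319.0 + 475.0 + 872.0 μs.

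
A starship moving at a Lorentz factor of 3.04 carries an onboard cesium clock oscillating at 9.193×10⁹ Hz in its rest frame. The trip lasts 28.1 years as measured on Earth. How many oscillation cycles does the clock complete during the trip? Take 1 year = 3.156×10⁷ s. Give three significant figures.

γ = 3.04
The oscillator's own cycle count is N = f × τ where τ is the proper time on the ship. τ = Δt/γ = 28.1/3.040 = 9.243 years = 2.917×10⁸ s.
N = 9.193×10⁹ × 2.917×10⁸ = 2.682×10¹⁸.

N = 2.68×10¹⁸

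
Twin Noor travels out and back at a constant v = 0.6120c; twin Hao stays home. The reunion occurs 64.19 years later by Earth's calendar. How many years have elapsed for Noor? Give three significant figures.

γ = 1/√(1 − 0.6120²) = 1/√0.6255 = 1.264
Noor's clock measures proper time along the trip: τ = Δt/γ = 64.19/1.264 years.

τ = 50.8 years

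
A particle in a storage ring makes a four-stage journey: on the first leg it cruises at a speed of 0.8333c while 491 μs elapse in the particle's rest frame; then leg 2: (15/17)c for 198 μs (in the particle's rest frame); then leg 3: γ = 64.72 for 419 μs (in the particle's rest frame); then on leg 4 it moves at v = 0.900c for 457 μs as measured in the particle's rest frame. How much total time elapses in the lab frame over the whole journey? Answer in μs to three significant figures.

Δt = 2.95×10⁴ μs

Leg 1: γ = 1/√(1 − 0.8333²) = 1/√0.3056 = 1.809; Δt_1 = 1.809 × 491 = 888.2 μs.
Leg 2: γ = 1/√(1 − (15/17)²) = 17/8 = 2.125; Δt_2 = 2.125 × 198 = 420.8 μs.
Leg 3: γ = 64.72; Δt_3 = 64.72 × 419 = 2.712×10⁴ μs.
Leg 4: γ = 1/√(1 − 0.900²) = 1/√0.1900 = 2.294; Δt_4 = 2.294 × 457 = 1048 μs.
Total: 888.2 + 420.8 + 2.712×10⁴ + 1048 μs.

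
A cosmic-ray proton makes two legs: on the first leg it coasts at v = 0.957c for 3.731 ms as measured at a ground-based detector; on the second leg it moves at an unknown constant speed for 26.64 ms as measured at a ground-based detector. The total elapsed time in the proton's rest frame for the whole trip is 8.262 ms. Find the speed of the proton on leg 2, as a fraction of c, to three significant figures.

β = 0.963

Leg 1: γ = 1/√(1 − 0.957²) = 1/√0.08415 = 3.447; τ_1 = 3.731/3.447 = 1.082 ms.
Leg 2: speed unknown; τ_2 = 26.64/γ_2.
Total proper time: 1.082 + τ_2 = 8.262, so τ_2 = 8.262 − 1.082 = 7.180 ms.
γ_2 = 26.64/7.180 = 3.710; β = √(1 − 1/γ²) = √0.9274.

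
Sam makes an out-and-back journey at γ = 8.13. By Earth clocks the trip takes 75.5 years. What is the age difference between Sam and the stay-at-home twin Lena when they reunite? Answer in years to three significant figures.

γ = 8.13
Sam's elapsed proper time: τ = 75.5/8.130 = 9.287 years.
Age gap = Δt − τ = 75.5 − 9.287 years.

Δt − τ = 66.2 years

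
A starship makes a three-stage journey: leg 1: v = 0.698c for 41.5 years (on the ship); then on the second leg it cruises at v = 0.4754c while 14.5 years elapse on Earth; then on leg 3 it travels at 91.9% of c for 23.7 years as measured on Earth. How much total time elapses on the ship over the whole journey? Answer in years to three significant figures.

τ = 63.6 years

Leg 1: 41.5 years is already measured on the ship.
Leg 2: γ = 1/√(1 − 0.4754²) = 1/√0.7740 = 1.137; τ_2 = 14.5/1.137 = 12.76 years.
Leg 3: β = 0.919; γ = 1/√(1 − 0.919²) = 1/√0.1554 = 2.536; τ_3 = 23.7/2.536 = 9.344 years.
Total: 41.50 + 12.76 + 9.344 years.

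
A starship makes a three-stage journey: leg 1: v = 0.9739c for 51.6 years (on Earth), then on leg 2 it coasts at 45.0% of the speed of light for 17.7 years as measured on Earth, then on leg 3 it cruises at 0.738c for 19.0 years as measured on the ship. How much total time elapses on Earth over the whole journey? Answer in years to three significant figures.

Δt = 97.5 years

Leg 1: 51.6 years is already measured on Earth.
Leg 2: 17.7 years is already measured on Earth.
Leg 3: γ = 1/√(1 − 0.738²) = 1/√0.4554 = 1.482; Δt_3 = 1.482 × 19.0 = 28.16 years.
Total: 51.60 + 17.70 + 28.16 years.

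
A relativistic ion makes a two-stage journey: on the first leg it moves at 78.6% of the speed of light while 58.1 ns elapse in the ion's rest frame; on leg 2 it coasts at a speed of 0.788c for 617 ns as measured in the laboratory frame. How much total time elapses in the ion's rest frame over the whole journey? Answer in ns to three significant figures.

Leg 1: 58.1 ns is already measured in the ion's rest frame.
Leg 2: γ = 1/√(1 − 0.788²) = 1/√0.3791 = 1.624; τ_2 = 617/1.624 = 379.9 ns.
Total: 58.10 + 379.9 ns.

τ = 438 ns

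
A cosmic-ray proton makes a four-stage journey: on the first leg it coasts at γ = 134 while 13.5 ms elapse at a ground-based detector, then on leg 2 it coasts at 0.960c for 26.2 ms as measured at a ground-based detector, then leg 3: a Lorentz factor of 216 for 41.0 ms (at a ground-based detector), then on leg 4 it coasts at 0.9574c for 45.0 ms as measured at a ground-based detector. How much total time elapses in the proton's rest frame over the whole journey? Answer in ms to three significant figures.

τ = 20.6 ms

Leg 1: γ = 134; τ_1 = 13.5/134.0 = 0.1007 ms.
Leg 2: γ = 1/√(1 − 0.960²) = 25/7 ≈ 3.571; τ_2 = 26.2/3.571 = 7.336 ms.
Leg 3: γ = 216; τ_3 = 41.0/216.0 = 0.1898 ms.
Leg 4: γ = 1/√(1 − 0.9574²) = 1/√0.08339 = 3.463; τ_4 = 45.0/3.463 = 12.99 ms.
Total: 0.1007 + 7.336 + 0.1898 + 12.99 ms.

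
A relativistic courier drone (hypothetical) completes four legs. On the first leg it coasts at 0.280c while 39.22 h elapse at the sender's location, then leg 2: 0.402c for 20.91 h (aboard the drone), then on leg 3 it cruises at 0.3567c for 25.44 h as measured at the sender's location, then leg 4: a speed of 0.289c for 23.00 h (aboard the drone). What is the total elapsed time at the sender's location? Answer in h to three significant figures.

Δt = 112 h

Leg 1: 39.22 h is already measured at the sender's location.
Leg 2: γ = 1/√(1 − 0.402²) = 1/√0.8384 = 1.092; Δt_2 = 1.092 × 20.91 = 22.84 h.
Leg 3: 25.44 h is already measured at the sender's location.
Leg 4: γ = 1/√(1 − 0.289²) = 1/√0.9165 = 1.045; Δt_4 = 1.045 × 23.00 = 24.03 h.
Total: 39.22 + 22.84 + 25.44 + 24.03 h.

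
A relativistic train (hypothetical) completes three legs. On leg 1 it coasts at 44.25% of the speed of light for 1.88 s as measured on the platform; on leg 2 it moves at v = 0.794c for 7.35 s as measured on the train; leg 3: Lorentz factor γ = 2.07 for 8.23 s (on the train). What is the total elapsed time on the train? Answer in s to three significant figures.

Leg 1: β = 0.4425; γ = 1/√(1 − 0.4425²) = 1/√0.8042 = 1.115; τ_1 = 1.88/1.115 = 1.686 s.
Leg 2: 7.35 s is already measured on the train.
Leg 3: 8.23 s is already measured on the train.
Total: 1.686 + 7.350 + 8.230 s.

τ = 17.3 s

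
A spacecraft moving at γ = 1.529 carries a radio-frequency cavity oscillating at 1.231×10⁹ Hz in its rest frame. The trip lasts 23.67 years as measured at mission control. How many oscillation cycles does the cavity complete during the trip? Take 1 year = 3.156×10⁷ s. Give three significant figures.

γ = 1.529
The oscillator's own cycle count is N = f × τ where τ is the proper time aboard the spacecraft. τ = Δt/γ = 23.67/1.529 = 15.48 years = 4.886×10⁸ s.
N = 1.231×10⁹ × 4.886×10⁸ = 6.014×10¹⁷.

N = 6.01×10¹⁷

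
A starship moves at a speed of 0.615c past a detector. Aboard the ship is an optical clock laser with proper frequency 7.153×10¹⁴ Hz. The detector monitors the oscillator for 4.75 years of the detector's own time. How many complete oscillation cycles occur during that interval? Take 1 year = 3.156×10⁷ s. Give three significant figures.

N = 8.46×10²²

γ = 1/√(1 − 0.615²) = 1/√0.6218 = 1.268
During 4.75 years of lab time, the oscillator's proper time advances by τ = Δt/γ = 4.75/1.268 = 3.746 years = 1.182×10⁸ s.
N = f × τ = 7.153×10¹⁴ × 1.182×10⁸ = 8.455×10²².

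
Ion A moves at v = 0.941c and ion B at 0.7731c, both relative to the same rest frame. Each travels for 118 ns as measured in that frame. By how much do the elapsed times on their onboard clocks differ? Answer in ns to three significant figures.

A: γ = 1/√(1 − 0.941²) = 1/√0.1145 = 2.955; τ_A = 118/2.955 = 39.93 ns.
B: γ = 1/√(1 − 0.7731²) = 1/√0.4023 = 1.577; τ_B = 118/1.577 = 74.85 ns.

|τ_A − τ_B| = 34.9 ns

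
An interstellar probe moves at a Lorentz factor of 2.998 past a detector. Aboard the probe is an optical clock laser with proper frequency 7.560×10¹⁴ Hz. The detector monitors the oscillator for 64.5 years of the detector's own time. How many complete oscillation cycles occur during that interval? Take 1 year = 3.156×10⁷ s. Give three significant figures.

N = 5.13×10²³

γ = 2.998
During 64.5 years of lab time, the oscillator's proper time advances by τ = Δt/γ = 64.5/2.998 = 21.51 years = 6.790×10⁸ s.
N = f × τ = 7.560×10¹⁴ × 6.790×10⁸ = 5.133×10²³.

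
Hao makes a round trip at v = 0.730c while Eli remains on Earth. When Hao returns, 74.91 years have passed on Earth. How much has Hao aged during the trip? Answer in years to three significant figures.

τ = 51.2 years

γ = 1/√(1 − 0.730²) = 1/√0.4671 = 1.463
Hao's clock measures proper time along the trip: τ = Δt/γ = 74.91/1.463 years.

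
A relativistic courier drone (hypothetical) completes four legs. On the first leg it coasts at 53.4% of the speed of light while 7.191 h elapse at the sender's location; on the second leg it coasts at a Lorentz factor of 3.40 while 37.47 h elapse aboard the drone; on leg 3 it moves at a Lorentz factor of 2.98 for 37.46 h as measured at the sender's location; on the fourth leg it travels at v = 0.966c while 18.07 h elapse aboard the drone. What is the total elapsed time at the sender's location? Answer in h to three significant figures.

Δt = 242 h

Leg 1: 7.191 h is already measured at the sender's location.
Leg 2: γ = 3.40; Δt_2 = 3.400 × 37.47 = 127.4 h.
Leg 3: 37.46 h is already measured at the sender's location.
Leg 4: γ = 1/√(1 − 0.966²) = 1/√0.06684 = 3.868; Δt_4 = 3.868 × 18.07 = 69.89 h.
Total: 7.191 + 127.4 + 37.46 + 69.89 h.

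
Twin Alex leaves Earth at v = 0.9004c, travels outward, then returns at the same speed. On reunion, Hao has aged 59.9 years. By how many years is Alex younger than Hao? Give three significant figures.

γ = 1/√(1 − 0.9004²) = 1/√0.1893 = 2.299
Alex's elapsed proper time: τ = 59.9/2.299 = 26.06 years.
Age gap = Δt − τ = 59.9 − 26.06 years.

Δt − τ = 33.8 years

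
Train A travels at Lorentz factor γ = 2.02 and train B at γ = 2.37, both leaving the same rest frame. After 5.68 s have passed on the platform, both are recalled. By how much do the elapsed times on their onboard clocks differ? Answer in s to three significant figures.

A: γ = 2.02; τ_A = 5.68/2.020 = 2.812 s.
B: γ = 2.37; τ_B = 5.68/2.370 = 2.397 s.

|τ_A − τ_B| = 0.415 s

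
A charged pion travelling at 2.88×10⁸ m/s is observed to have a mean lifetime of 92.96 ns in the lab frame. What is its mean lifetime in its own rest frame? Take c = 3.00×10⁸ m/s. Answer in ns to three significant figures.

β = 2.88×10⁸/3.00×10⁸ = 0.9600; γ = 1/√(1 − 0.9600²) = 3.571
The lab-frame lifetime is the dilated interval; the proper lifetime is τ₀ = Δt/γ = 92.96/3.571 ns.

τ₀ = 26.0 ns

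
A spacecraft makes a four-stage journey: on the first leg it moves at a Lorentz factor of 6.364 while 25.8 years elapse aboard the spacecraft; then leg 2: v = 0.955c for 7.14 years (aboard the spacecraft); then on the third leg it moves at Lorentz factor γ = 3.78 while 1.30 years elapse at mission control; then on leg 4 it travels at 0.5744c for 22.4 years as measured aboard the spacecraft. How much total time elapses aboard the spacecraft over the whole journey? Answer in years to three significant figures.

Leg 1: 25.8 years is already measured aboard the spacecraft.
Leg 2: 7.14 years is already measured aboard the spacecraft.
Leg 3: γ = 3.78; τ_3 = 1.30/3.780 = 0.3439 years.
Leg 4: 22.4 years is already measured aboard the spacecraft.
Total: 25.80 + 7.140 + 0.3439 + 22.40 years.

τ = 55.7 years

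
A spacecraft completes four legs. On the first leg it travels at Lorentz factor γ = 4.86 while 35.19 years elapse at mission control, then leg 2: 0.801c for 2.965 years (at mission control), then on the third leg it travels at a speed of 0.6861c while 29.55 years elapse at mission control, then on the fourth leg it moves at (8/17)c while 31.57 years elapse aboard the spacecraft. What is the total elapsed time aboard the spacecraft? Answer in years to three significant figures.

τ = 62.1 years

Leg 1: γ = 4.86; τ_1 = 35.19/4.860 = 7.241 years.
Leg 2: γ = 1/√(1 − 0.801²) = 1/√0.3584 = 1.670; τ_2 = 2.965/1.670 = 1.775 years.
Leg 3: γ = 1/√(1 − 0.6861²) = 1/√0.5293 = 1.375; τ_3 = 29.55/1.375 = 21.50 years.
Leg 4: 31.57 years is already measured aboard the spacecraft.
Total: 7.241 + 1.775 + 21.50 + 31.57 years.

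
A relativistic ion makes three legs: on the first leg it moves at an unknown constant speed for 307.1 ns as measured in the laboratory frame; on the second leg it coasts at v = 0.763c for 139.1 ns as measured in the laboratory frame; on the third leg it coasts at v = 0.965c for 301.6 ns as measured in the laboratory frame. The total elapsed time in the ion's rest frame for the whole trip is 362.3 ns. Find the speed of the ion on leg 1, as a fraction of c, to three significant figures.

β = 0.777

Leg 1: speed unknown; τ_1 = 307.1/γ_1.
Leg 2: γ = 1/√(1 − 0.763²) = 1/√0.4178 = 1.547; τ_2 = 139.1/1.547 = 89.91 ns.
Leg 3: γ = 1/√(1 − 0.965²) = 1/√0.06878 = 3.813; τ_3 = 301.6/3.813 = 79.09 ns.
Total proper time: τ_1 + 89.91 + 79.09 = 362.3, so τ_1 = 362.3 − 169.0 = 193.3 ns.
γ_1 = 307.1/193.3 = 1.589; β = √(1 − 1/γ²) = √0.6038.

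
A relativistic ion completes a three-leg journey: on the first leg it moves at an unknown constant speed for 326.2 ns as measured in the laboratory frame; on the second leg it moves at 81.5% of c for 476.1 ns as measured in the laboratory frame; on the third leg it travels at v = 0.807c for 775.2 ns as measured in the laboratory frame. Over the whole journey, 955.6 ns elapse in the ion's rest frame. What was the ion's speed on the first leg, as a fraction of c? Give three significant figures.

Leg 1: speed unknown; τ_1 = 326.2/γ_1.
Leg 2: β = 0.815; γ = 1/√(1 − 0.815²) = 1/√0.3358 = 1.726; τ_2 = 476.1/1.726 = 275.9 ns.
Leg 3: γ = 1/√(1 − 0.807²) = 1/√0.3488 = 1.693; τ_3 = 775.2/1.693 = 457.8 ns.
Total proper time: τ_1 + 275.9 + 457.8 = 955.6, so τ_1 = 955.6 − 733.7 = 221.9 ns.
γ_1 = 326.2/221.9 = 1.470; β = √(1 − 1/γ²) = √0.5372.

β = 0.733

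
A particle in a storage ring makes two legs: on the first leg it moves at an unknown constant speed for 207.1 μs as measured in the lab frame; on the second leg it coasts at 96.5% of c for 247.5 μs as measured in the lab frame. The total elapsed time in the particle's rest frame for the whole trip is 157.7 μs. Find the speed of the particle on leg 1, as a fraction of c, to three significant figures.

β = 0.894

Leg 1: speed unknown; τ_1 = 207.1/γ_1.
Leg 2: β = 0.965; γ = 1/√(1 − 0.965²) = 1/√0.06878 = 3.813; τ_2 = 247.5/3.813 = 64.91 μs.
Total proper time: τ_1 + 64.91 = 157.7, so τ_1 = 157.7 − 64.91 = 92.79 μs.
γ_1 = 207.1/92.79 = 2.232; β = √(1 − 1/γ²) = √0.7992.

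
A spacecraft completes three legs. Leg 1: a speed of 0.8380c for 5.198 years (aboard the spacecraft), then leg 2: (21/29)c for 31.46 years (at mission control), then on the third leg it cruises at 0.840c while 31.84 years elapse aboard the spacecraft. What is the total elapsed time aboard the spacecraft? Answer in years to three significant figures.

Leg 1: 5.198 years is already measured aboard the spacecraft.
Leg 2: γ = 1/√(1 − (21/29)²) = 29/20 = 1.450; τ_2 = 31.46/1.450 = 21.70 years.
Leg 3: 31.84 years is already measured aboard the spacecraft.
Total: 5.198 + 21.70 + 31.84 years.

τ = 58.7 years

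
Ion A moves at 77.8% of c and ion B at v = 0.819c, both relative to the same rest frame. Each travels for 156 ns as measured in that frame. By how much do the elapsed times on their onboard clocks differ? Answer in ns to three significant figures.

|τ_A − τ_B| = 8.50 ns

A: β = 0.778; γ = 1/√(1 − 0.778²) = 1/√0.3947 = 1.592; τ_A = 156/1.592 = 98.01 ns.
B: γ = 1/√(1 − 0.819²) = 1/√0.3292 = 1.743; τ_B = 156/1.743 = 89.51 ns.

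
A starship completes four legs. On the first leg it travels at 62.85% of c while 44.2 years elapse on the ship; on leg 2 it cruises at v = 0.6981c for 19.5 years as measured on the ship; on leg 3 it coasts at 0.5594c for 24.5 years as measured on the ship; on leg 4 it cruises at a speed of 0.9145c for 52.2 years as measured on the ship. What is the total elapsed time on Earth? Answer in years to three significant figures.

Leg 1: β = 0.6285; γ = 1/√(1 − 0.6285²) = 1/√0.6050 = 1.286; Δt_1 = 1.286 × 44.2 = 56.83 years.
Leg 2: γ = 1/√(1 − 0.6981²) = 1/√0.5127 = 1.397; Δt_2 = 1.397 × 19.5 = 27.23 years.
Leg 3: γ = 1/√(1 − 0.5594²) = 1/√0.6871 = 1.206; Δt_3 = 1.206 × 24.5 = 29.56 years.
Leg 4: γ = 1/√(1 − 0.9145²) = 1/√0.1637 = 2.472; Δt_4 = 2.472 × 52.2 = 129.0 years.
Total: 56.83 + 27.23 + 29.56 + 129.0 years.

Δt = 243 years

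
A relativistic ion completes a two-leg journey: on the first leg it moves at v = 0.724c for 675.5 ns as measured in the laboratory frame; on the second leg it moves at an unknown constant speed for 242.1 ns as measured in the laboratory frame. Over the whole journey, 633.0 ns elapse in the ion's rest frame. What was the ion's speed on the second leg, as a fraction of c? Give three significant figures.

β = 0.724

Leg 1: γ = 1/√(1 − 0.724²) = 1/√0.4758 = 1.450; τ_1 = 675.5/1.450 = 466.0 ns.
Leg 2: speed unknown; τ_2 = 242.1/γ_2.
Total proper time: 466.0 + τ_2 = 633.0, so τ_2 = 633.0 − 466.0 = 167.0 ns.
γ_2 = 242.1/167.0 = 1.449; β = √(1 − 1/γ²) = √0.5240.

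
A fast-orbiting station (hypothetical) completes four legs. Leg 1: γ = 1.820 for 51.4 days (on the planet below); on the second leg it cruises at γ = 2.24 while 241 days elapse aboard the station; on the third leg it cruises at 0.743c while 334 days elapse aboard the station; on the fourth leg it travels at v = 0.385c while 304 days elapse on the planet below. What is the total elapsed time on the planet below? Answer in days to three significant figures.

Leg 1: 51.4 days is already measured on the planet below.
Leg 2: γ = 2.24; Δt_2 = 2.240 × 241 = 539.8 days.
Leg 3: γ = 1/√(1 − 0.743²) = 1/√0.4480 = 1.494; Δt_3 = 1.494 × 334 = 499.0 days.
Leg 4: 304 days is already measured on the planet below.
Total: 51.40 + 539.8 + 499.0 + 304.0 days.

Δt = 1390 days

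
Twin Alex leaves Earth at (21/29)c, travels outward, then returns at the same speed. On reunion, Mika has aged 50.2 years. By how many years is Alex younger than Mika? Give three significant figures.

γ = 1/√(1 − (21/29)²) = 29/20 = 1.450
Alex's elapsed proper time: τ = 50.2/1.450 = 34.62 years.
Age gap = Δt − τ = 50.2 − 34.62 years.

Δt − τ = 15.6 years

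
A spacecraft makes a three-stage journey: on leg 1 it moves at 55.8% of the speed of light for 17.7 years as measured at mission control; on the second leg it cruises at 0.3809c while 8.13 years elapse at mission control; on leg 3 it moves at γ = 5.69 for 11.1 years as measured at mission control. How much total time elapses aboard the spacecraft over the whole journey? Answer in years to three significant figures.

Leg 1: β = 0.558; γ = 1/√(1 − 0.558²) = 1/√0.6886 = 1.205; τ_1 = 17.7/1.205 = 14.69 years.
Leg 2: γ = 1/√(1 − 0.3809²) = 1/√0.8549 = 1.082; τ_2 = 8.13/1.082 = 7.517 years.
Leg 3: γ = 5.69; τ_3 = 11.1/5.690 = 1.951 years.
Total: 14.69 + 7.517 + 1.951 years.

τ = 24.2 years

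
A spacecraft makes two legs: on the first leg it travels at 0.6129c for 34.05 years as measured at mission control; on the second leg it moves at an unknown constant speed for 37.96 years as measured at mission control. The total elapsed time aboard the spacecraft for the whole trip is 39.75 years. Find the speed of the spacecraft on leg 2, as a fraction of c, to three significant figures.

β = 0.941

Leg 1: γ = 1/√(1 − 0.6129²) = 1/√0.6244 = 1.266; τ_1 = 34.05/1.266 = 26.90 years.
Leg 2: speed unknown; τ_2 = 37.96/γ_2.
Total proper time: 26.90 + τ_2 = 39.75, so τ_2 = 39.75 − 26.90 = 12.85 years.
γ_2 = 37.96/12.85 = 2.955; β = √(1 − 1/γ²) = √0.8855.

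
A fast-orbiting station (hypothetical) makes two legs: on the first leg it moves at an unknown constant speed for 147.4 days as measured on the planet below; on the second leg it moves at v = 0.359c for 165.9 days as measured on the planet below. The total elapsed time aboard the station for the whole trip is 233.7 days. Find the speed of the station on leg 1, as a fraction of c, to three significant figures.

Leg 1: speed unknown; τ_1 = 147.4/γ_1.
Leg 2: γ = 1/√(1 − 0.359²) = 1/√0.8711 = 1.071; τ_2 = 165.9/1.071 = 154.8 days.
Total proper time: τ_1 + 154.8 = 233.7, so τ_1 = 233.7 − 154.8 = 78.86 days.
γ_1 = 147.4/78.86 = 1.869; β = √(1 − 1/γ²) = √0.7138.

β = 0.845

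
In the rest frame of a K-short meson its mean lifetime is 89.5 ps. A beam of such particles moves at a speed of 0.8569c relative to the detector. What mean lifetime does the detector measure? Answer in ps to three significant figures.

Δt = 174 ps

γ = 1/√(1 − 0.8569²) = 1/√0.2657 = 1.940
The rest-frame lifetime is the proper time; the lab measures the dilated interval Δt = γτ₀ = 1.940 × 89.5 ps.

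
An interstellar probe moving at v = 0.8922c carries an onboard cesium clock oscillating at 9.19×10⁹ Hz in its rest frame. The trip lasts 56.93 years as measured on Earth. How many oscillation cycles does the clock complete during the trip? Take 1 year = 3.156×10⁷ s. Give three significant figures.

γ = 1/√(1 − 0.8922²) = 1/√0.2040 = 2.214
The oscillator's own cycle count is N = f × τ where τ is the proper time aboard the probe. τ = Δt/γ = 56.93/2.214 = 25.71 years = 8.115×10⁸ s.
N = 9.19×10⁹ × 8.115×10⁸ = 7.457×10¹⁸.

N = 7.46×10¹⁸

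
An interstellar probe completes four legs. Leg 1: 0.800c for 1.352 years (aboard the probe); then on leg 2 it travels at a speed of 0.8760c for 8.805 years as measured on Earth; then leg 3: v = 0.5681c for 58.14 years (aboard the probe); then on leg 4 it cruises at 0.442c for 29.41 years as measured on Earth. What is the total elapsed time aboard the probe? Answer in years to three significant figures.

τ = 90.1 years

Leg 1: 1.352 years is already measured aboard the probe.
Leg 2: γ = 1/√(1 − 0.8760²) = 1/√0.2326 = 2.073; τ_2 = 8.805/2.073 = 4.247 years.
Leg 3: 58.14 years is already measured aboard the probe.
Leg 4: γ = 1/√(1 − 0.442²) = 1/√0.8046 = 1.115; τ_4 = 29.41/1.115 = 26.38 years.
Total: 1.352 + 4.247 + 58.14 + 26.38 years.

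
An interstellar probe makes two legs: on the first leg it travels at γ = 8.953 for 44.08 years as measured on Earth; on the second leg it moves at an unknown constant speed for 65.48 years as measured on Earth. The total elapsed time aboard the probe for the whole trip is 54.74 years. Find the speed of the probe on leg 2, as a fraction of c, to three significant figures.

β = 0.649

Leg 1: γ = 8.953; τ_1 = 44.08/8.953 = 4.923 years.
Leg 2: speed unknown; τ_2 = 65.48/γ_2.
Total proper time: 4.923 + τ_2 = 54.74, so τ_2 = 54.74 − 4.923 = 49.82 years.
γ_2 = 65.48/49.82 = 1.314; β = √(1 − 1/γ²) = √0.4212.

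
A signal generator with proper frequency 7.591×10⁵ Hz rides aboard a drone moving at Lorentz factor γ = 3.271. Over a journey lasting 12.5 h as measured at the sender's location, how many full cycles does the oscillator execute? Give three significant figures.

N = 1.04×10¹⁰

γ = 3.271
The oscillator's own cycle count is N = f × τ where τ is the proper time aboard the drone. τ = Δt/γ = 12.5/3.271 = 3.821 h = 1.376×10⁴ s.
N = 7.591×10⁵ × 1.376×10⁴ = 1.044×10¹⁰.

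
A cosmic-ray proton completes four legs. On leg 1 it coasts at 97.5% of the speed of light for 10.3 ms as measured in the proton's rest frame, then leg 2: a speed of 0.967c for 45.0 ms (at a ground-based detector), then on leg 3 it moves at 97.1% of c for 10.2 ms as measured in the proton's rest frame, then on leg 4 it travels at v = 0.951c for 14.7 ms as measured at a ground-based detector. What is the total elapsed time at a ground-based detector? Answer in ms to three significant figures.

Leg 1: β = 0.975; γ = 1/√(1 − 0.975²) = 1/√0.04938 = 4.500; Δt_1 = 4.500 × 10.3 = 46.35 ms.
Leg 2: 45.0 ms is already measured at a ground-based detector.
Leg 3: β = 0.971; γ = 1/√(1 − 0.971²) = 1/√0.05716 = 4.183; Δt_3 = 4.183 × 10.2 = 42.66 ms.
Leg 4: 14.7 ms is already measured at a ground-based detector.
Total: 46.35 + 45.00 + 42.66 + 14.70 ms.

Δt = 149 ms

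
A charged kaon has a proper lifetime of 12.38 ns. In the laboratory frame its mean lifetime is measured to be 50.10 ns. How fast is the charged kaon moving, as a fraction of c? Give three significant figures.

γ = Δt/τ₀ = 50.10/12.38 = 4.047
β = √(1 − 1/γ²) = √(1 − 0.06106) = √0.9389

β = 0.969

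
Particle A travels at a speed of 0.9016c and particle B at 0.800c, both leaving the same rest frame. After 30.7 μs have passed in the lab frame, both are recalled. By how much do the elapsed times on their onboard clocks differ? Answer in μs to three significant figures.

A: γ = 1/√(1 − 0.9016²) = 1/√0.1871 = 2.312; τ_A = 30.7/2.312 = 13.28 μs.
B: γ = 1/√(1 − 0.800²) = 5/3 ≈ 1.667; τ_B = 30.7/1.667 = 18.42 μs.

|τ_A − τ_B| = 5.14 μs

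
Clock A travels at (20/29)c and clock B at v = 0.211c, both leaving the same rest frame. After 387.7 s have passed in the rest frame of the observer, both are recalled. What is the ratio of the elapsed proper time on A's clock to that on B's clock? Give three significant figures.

τ_A/τ_B = 0.741

A: γ = 1/√(1 − (20/29)²) = 29/21 ≈ 1.381. B: γ = 1/√(1 − 0.211²) = 1/√0.9555 = 1.023.
τ_A/τ_B = γ_B/γ_A = 1.023/1.381 = 0.7408, so τ_A/τ_B = 0.7408.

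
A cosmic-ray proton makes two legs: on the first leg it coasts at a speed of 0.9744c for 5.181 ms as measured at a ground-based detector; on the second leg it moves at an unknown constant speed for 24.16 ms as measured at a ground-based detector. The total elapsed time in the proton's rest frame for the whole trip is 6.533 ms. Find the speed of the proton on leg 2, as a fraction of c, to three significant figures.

β = 0.975

Leg 1: γ = 1/√(1 − 0.9744²) = 1/√0.05054 = 4.448; τ_1 = 5.181/4.448 = 1.165 ms.
Leg 2: speed unknown; τ_2 = 24.16/γ_2.
Total proper time: 1.165 + τ_2 = 6.533, so τ_2 = 6.533 − 1.165 = 5.368 ms.
γ_2 = 24.16/5.368 = 4.501; β = √(1 − 1/γ²) = √0.9506.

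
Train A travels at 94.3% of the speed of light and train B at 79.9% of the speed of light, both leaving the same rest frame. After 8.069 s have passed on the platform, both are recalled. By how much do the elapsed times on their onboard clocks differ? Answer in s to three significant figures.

A: β = 0.943; γ = 1/√(1 − 0.943²) = 1/√0.1108 = 3.005; τ_A = 8.069/3.005 = 2.685 s.
B: β = 0.799; γ = 1/√(1 − 0.799²) = 1/√0.3616 = 1.663; τ_B = 8.069/1.663 = 4.852 s.

|τ_A − τ_B| = 2.17 s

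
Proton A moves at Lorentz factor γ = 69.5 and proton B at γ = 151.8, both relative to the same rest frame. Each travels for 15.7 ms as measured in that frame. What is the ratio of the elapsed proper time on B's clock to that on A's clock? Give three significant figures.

τ_B/τ_A = 0.458

A: γ = 69.5. B: γ = 151.8.
τ_A/τ_B = γ_B/γ_A = 151.8/69.50 = 2.184, so τ_B/τ_A = 0.4578.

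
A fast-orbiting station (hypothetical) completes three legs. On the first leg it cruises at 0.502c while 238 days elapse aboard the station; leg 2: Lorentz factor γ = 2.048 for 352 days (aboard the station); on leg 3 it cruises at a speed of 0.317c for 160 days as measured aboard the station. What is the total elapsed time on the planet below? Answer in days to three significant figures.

Δt = 1160 days

Leg 1: γ = 1/√(1 − 0.502²) = 1/√0.7480 = 1.156; Δt_1 = 1.156 × 238 = 275.2 days.
Leg 2: γ = 2.048; Δt_2 = 2.048 × 352 = 720.9 days.
Leg 3: γ = 1/√(1 − 0.317²) = 1/√0.8995 = 1.054; Δt_3 = 1.054 × 160 = 168.7 days.
Total: 275.2 + 720.9 + 168.7 days.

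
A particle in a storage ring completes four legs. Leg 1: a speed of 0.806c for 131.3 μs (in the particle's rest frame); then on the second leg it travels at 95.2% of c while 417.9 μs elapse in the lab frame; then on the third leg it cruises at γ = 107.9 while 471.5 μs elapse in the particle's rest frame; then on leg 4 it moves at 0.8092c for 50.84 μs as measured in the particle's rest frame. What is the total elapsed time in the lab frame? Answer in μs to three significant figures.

Leg 1: γ = 1/√(1 − 0.806²) = 1/√0.3504 = 1.689; Δt_1 = 1.689 × 131.3 = 221.8 μs.
Leg 2: 417.9 μs is already measured in the lab frame.
Leg 3: γ = 107.9; Δt_3 = 107.9 × 471.5 = 5.087×10⁴ μs.
Leg 4: γ = 1/√(1 − 0.8092²) = 1/√0.3452 = 1.702; Δt_4 = 1.702 × 50.84 = 86.53 μs.
Total: 221.8 + 417.9 + 5.087×10⁴ + 86.53 μs.

Δt = 5.16×10⁴ μs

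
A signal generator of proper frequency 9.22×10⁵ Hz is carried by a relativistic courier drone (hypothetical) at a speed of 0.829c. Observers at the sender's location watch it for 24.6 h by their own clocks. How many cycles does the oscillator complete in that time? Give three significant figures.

γ = 1/√(1 − 0.829²) = 1/√0.3128 = 1.788
During 24.6 h of lab time, the oscillator's proper time advances by τ = Δt/γ = 24.6/1.788 = 13.76 h = 4.953×10⁴ s.
N = f × τ = 9.22×10⁵ × 4.953×10⁴ = 4.566×10¹⁰.

N = 4.57×10¹⁰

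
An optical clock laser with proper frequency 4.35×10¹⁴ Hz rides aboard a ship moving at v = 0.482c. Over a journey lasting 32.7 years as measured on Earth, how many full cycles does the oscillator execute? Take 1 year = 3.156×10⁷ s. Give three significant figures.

γ = 1/√(1 − 0.482²) = 1/√0.7677 = 1.141
The oscillator's own cycle count is N = f × τ where τ is the proper time on the ship. τ = Δt/γ = 32.7/1.141 = 28.65 years = 9.042×10⁸ s.
N = 4.35×10¹⁴ × 9.042×10⁸ = 3.933×10²³.

N = 3.93×10²³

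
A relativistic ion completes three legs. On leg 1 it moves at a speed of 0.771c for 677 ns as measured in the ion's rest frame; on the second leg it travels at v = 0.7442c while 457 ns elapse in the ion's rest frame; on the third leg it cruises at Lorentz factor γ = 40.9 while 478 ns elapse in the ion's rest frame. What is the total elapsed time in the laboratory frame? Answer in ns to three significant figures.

Leg 1: γ = 1/√(1 − 0.771²) = 1/√0.4056 = 1.570; Δt_1 = 1.570 × 677 = 1063 ns.
Leg 2: γ = 1/√(1 − 0.7442²) = 1/√0.4462 = 1.497; Δt_2 = 1.497 × 457 = 684.2 ns.
Leg 3: γ = 40.9; Δt_3 = 40.90 × 478 = 1.955×10⁴ ns.
Total: 1063 + 684.2 + 1.955×10⁴ ns.

Δt = 2.13×10⁴ ns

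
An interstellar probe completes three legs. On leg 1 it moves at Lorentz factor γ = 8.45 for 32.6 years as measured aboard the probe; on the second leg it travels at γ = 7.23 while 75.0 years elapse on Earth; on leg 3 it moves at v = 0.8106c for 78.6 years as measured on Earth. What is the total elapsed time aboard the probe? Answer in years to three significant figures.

Leg 1: 32.6 years is already measured aboard the probe.
Leg 2: γ = 7.23; τ_2 = 75.0/7.230 = 10.37 years.
Leg 3: γ = 1/√(1 − 0.8106²) = 1/√0.3429 = 1.708; τ_3 = 78.6/1.708 = 46.03 years.
Total: 32.60 + 10.37 + 46.03 years.

τ = 89.0 years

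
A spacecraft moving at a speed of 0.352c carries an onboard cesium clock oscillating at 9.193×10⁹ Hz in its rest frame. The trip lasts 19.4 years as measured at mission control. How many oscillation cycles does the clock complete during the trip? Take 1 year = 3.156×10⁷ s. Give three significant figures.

γ = 1/√(1 − 0.352²) = 1/√0.8761 = 1.068
The oscillator's own cycle count is N = f × τ where τ is the proper time aboard the spacecraft. τ = Δt/γ = 19.4/1.068 = 18.16 years = 5.731×10⁸ s.
N = 9.193×10⁹ × 5.731×10⁸ = 5.268×10¹⁸.

N = 5.27×10¹⁸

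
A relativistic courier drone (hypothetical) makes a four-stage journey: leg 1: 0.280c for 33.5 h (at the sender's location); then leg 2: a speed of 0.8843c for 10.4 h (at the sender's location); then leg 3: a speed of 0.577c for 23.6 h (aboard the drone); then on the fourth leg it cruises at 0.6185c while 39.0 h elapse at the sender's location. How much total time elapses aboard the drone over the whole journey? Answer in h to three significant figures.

Leg 1: γ = 1/√(1 − 0.280²) = 25/24 ≈ 1.042; τ_1 = 33.5/1.042 = 32.16 h.
Leg 2: γ = 1/√(1 − 0.8843²) = 1/√0.2180 = 2.142; τ_2 = 10.4/2.142 = 4.856 h.
Leg 3: 23.6 h is already measured aboard the drone.
Leg 4: γ = 1/√(1 − 0.6185²) = 1/√0.6175 = 1.273; τ_4 = 39.0/1.273 = 30.65 h.
Total: 32.16 + 4.856 + 23.60 + 30.65 h.

τ = 91.3 h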